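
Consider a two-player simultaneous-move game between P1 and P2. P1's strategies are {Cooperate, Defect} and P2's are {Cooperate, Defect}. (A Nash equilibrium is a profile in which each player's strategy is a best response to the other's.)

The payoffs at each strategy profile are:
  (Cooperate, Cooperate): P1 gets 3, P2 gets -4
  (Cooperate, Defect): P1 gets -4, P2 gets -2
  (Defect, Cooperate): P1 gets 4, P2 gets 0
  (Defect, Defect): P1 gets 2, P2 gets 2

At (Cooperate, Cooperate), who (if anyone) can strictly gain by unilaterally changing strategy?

P1 at (Cooperate, Cooperate) earns 3; deviating to Defect yields 4 — a strict improvement.
P2 earns -4; deviating to Defect yields -2 — a strict improvement.
Both P1 and P2 have strictly profitable deviations.

Both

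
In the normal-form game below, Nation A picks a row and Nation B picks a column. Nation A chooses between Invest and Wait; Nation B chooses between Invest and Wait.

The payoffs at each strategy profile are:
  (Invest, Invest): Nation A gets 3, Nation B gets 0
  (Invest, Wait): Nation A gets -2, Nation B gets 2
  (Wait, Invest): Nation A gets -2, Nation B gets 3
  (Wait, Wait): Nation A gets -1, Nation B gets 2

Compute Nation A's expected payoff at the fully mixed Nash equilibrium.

First find q, the probability Nation B plays Invest, from Nation A's indifference between Invest and Wait: 3q − 2(1−q) = −2q − (1−q), giving q = 1/6.
Since Nation A is indifferent in equilibrium, Nation A's expected payoff equals the payoff from either row against (1/6, 5/6). Using Invest: 3(1/6) − 2(5/6) = -7/6.

-7/6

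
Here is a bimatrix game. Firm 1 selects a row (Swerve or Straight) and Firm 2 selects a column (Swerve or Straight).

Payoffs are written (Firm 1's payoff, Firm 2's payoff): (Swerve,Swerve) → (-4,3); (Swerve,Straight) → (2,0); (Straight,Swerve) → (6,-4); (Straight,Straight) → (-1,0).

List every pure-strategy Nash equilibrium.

(Swerve, Swerve): Firm 1 prefers Straight (6 > -4) — not an equilibrium.
(Swerve, Straight): Firm 2 prefers Swerve (3 > 0) — not an equilibrium.
(Straight, Swerve): Firm 2 prefers Straight (0 > -4) — not an equilibrium.
(Straight, Straight): Firm 1 prefers Swerve (2 > -1) — not an equilibrium.

none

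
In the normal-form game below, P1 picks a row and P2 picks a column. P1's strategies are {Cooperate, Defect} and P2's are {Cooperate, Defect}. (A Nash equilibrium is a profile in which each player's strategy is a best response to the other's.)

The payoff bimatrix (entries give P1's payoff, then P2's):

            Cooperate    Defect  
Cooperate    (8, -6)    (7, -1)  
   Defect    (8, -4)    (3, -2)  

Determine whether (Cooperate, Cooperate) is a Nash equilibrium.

At (Cooperate, Cooperate), P1 earns 8; switching to Defect would give 8, so P1 has no profitable deviation.
P2 earns -6; switching to Defect would give -1, so P2 would deviate.
Since at least one player can profitably deviate, this is not a Nash equilibrium.

No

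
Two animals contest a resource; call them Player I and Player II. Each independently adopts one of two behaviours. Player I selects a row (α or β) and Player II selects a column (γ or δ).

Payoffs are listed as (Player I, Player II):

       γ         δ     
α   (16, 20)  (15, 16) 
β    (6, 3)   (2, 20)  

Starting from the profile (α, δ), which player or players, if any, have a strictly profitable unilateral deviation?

Player II

Player I at (α, δ) earns 15; deviating to β yields 2 — not better.
Player II earns 16; deviating to γ yields 20 — a strict improvement.
Only Player II has a strictly profitable deviation.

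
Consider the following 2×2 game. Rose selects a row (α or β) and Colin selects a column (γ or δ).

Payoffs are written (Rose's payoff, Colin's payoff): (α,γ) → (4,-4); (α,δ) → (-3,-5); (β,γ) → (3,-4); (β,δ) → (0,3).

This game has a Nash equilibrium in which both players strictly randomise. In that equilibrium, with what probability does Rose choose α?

7/8

Let x be the probability that Rose plays α. In a completely mixed equilibrium, Colin must be indifferent between γ and δ.
Colin's expected payoff from γ is −4x − 4(1−x); from δ it is −5x + 3(1−x).
Setting these equal: -4 = −8x + 3, so x = 7/8.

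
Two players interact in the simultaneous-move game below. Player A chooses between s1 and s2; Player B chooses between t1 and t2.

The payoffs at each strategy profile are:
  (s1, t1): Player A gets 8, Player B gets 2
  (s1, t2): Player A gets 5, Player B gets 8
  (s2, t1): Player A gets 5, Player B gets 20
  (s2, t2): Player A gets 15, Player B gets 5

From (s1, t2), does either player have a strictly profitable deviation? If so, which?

Player A at (s1, t2) earns 5; deviating to s2 yields 15 — a strict improvement.
Player B earns 8; deviating to t1 yields 2 — not better.
Only Player A has a strictly profitable deviation.

Player A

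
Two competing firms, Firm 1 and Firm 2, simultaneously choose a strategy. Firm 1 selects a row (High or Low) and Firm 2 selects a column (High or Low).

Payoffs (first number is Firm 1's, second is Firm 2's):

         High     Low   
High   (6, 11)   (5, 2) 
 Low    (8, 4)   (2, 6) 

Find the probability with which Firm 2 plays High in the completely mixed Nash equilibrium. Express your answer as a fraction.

3/5

Let y be the probability that Firm 2 plays High. In a completely mixed equilibrium, Firm 1 must be indifferent between High and Low.
Firm 1's expected payoff from High is 6y + 5(1−y); from Low it is 8y + 2(1−y).
Setting these equal: y + 5 = 6y + 2, so y = 3/5.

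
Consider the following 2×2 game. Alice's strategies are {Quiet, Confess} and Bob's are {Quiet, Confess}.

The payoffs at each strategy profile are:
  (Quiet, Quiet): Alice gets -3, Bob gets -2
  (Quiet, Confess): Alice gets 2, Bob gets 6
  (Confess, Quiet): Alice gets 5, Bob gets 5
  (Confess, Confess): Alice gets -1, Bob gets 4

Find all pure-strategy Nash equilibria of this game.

(Quiet, Quiet): Alice prefers Confess (5 > -3); Bob prefers Confess (6 > -2) — not an equilibrium.
(Quiet, Confess): Alice gets 2 ≥ -1 from Confess, and Bob gets 6 ≥ -2 from Quiet — Nash equilibrium.
(Confess, Quiet): Alice gets 5 ≥ -3 from Quiet, and Bob gets 5 ≥ 4 from Confess — Nash equilibrium.
(Confess, Confess): Alice prefers Quiet (2 > -1); Bob prefers Quiet (5 > 4) — not an equilibrium.

(Quiet, Confess) and (Confess, Quiet)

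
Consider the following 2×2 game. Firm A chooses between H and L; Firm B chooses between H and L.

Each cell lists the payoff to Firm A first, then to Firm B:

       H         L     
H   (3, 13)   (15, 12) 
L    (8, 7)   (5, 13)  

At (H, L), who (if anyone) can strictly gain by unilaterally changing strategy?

Firm A at (H, L) earns 15; deviating to L yields 5 — not better.
Firm B earns 12; deviating to H yields 13 — a strict improvement.
Only Firm B has a strictly profitable deviation.

Firm B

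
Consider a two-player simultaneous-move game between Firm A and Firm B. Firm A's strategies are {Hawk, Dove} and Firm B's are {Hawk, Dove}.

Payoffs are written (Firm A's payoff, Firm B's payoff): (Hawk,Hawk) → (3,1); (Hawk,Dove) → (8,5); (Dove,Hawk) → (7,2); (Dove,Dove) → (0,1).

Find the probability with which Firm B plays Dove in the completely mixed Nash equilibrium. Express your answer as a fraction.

1/3

Let c be the probability that Firm B plays Hawk. In a completely mixed equilibrium, Firm A must be indifferent between Hawk and Dove.
Firm A's expected payoff from Hawk is 3c + 8(1−c); from Dove it is 7c.
Setting these equal: −5c + 8 = 7c, so c = 2/3.
Therefore Firm B plays Dove with probability 1 − 2/3 = 1/3.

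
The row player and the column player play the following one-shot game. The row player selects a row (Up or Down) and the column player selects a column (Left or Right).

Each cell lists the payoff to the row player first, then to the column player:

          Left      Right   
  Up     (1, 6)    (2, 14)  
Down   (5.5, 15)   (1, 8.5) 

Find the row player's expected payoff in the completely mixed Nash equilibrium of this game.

20/11

First find y, the probability the column player plays Left, from the row player's indifference between Up and Down: y + 2(1−y) = 5.5y + (1−y), giving y = 2/11.
Since the row player is indifferent in equilibrium, the row player's expected payoff equals the payoff from either row against (2/11, 9/11). Using Up: (2/11) + 2(9/11) = 20/11.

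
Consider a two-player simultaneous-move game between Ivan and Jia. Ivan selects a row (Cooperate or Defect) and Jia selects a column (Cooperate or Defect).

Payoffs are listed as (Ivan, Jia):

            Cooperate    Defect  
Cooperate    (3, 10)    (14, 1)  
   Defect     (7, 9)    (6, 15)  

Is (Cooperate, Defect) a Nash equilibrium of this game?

At (Cooperate, Defect), Ivan earns 14; switching to Defect would give 6, so Ivan has no profitable deviation.
Jia earns 1; switching to Cooperate would give 10, so Jia would deviate.
Since at least one player can profitably deviate, this is not a Nash equilibrium.

No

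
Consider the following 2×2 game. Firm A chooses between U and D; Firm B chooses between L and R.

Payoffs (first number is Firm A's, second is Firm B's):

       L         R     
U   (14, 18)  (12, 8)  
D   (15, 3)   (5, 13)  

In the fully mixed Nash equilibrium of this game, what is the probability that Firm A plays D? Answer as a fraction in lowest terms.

Let x be the probability that Firm A plays U. In a completely mixed equilibrium, Firm B must be indifferent between L and R.
Firm B's expected payoff from L is 18x + 3(1−x); from R it is 8x + 13(1−x).
Setting these equal: 15x + 3 = −5x + 13, so x = 1/2.
Therefore Firm A plays D with probability 1 − 1/2 = 1/2.

1/2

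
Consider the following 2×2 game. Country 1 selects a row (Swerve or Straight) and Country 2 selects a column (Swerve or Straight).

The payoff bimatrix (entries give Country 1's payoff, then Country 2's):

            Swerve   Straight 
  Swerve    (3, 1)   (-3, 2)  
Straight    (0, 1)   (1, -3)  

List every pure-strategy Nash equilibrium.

none

(Swerve, Swerve): Country 2 prefers Straight (2 > 1) — not an equilibrium.
(Swerve, Straight): Country 1 prefers Straight (1 > -3) — not an equilibrium.
(Straight, Swerve): Country 1 prefers Swerve (3 > 0) — not an equilibrium.
(Straight, Straight): Country 2 prefers Swerve (1 > -3) — not an equilibrium.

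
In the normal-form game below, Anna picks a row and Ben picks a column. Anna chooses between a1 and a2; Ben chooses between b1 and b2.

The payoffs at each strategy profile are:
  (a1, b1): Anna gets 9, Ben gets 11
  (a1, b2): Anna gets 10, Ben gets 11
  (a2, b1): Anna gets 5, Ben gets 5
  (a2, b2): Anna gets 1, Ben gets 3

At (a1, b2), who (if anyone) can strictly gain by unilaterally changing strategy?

Anna at (a1, b2) earns 10; deviating to a2 yields 1 — not better.
Ben earns 11; deviating to b1 yields 11 — not better.
Neither player can strictly improve; the profile is a Nash equilibrium.

Neither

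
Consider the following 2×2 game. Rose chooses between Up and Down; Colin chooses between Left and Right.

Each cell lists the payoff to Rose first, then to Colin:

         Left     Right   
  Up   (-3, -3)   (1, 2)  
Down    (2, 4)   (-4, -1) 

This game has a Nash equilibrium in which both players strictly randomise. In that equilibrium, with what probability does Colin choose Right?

1/2

Let c be the probability that Colin plays Left. In a completely mixed equilibrium, Rose must be indifferent between Up and Down.
Rose's expected payoff from Up is −3c + (1−c); from Down it is 2c − 4(1−c).
Setting these equal: −4c + 1 = 6c − 4, so c = 1/2.
Therefore Colin plays Right with probability 1 − 1/2 = 1/2.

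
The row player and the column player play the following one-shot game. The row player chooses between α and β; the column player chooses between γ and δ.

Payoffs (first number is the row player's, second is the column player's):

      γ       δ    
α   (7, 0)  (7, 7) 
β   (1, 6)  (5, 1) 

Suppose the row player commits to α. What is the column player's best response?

δ

Against α, the column player earns 0 from γ and 7 from δ.
So δ is the best response.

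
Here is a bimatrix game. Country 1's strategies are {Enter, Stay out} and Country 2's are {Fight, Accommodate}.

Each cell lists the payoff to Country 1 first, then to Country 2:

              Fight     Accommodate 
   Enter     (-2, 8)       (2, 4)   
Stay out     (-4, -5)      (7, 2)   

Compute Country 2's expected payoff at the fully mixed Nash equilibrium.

36/11

First find x, the probability Country 1 plays Enter, from Country 2's indifference between Fight and Accommodate: 8x − 5(1−x) = 4x + 2(1−x), giving x = 7/11.
Since Country 2 is indifferent in equilibrium, Country 2's expected payoff equals the payoff from either column against (7/11, 4/11). Using Fight: 8(7/11) − 5(4/11) = 36/11.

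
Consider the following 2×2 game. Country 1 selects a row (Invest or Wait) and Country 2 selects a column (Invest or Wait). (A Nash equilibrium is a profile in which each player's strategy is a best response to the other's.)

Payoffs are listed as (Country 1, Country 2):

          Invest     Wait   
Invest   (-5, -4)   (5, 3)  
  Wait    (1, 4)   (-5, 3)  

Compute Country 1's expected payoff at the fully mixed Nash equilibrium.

First find y, the probability Country 2 plays Invest, from Country 1's indifference between Invest and Wait: −5y + 5(1−y) = y − 5(1−y), giving y = 5/8.
Since Country 1 is indifferent in equilibrium, Country 1's expected payoff equals the payoff from either row against (5/8, 3/8). Using Invest: −5(5/8) + 5(3/8) = -5/4.

-5/4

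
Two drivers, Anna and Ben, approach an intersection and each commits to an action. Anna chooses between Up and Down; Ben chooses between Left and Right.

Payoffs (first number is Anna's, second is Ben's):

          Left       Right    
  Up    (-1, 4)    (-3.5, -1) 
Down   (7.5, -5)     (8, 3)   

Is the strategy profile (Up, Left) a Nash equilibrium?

At (Up, Left), Anna earns -1; switching to Down would give 7.5, so Anna would deviate.
Ben earns 4; switching to Right would give -1, so Ben has no profitable deviation.
Since at least one player can profitably deviate, this is not a Nash equilibrium.

No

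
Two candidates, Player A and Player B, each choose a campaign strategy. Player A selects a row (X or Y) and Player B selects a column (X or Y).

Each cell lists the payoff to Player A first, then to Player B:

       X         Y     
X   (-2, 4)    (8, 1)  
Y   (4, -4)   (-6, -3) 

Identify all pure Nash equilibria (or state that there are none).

(X, X): Player A prefers Y (4 > -2) — not an equilibrium.
(X, Y): Player B prefers X (4 > 1) — not an equilibrium.
(Y, X): Player B prefers Y (-3 > -4) — not an equilibrium.
(Y, Y): Player A prefers X (8 > -6) — not an equilibrium.

none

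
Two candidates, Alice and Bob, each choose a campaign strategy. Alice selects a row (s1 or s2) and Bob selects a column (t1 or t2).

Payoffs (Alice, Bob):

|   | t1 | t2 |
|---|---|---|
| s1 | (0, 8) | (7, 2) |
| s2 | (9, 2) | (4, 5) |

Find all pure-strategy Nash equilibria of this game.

(s1, t1): Alice prefers s2 (9 > 0) — not an equilibrium.
(s1, t2): Bob prefers t1 (8 > 2) — not an equilibrium.
(s2, t1): Bob prefers t2 (5 > 2) — not an equilibrium.
(s2, t2): Alice prefers s1 (7 > 4) — not an equilibrium.

none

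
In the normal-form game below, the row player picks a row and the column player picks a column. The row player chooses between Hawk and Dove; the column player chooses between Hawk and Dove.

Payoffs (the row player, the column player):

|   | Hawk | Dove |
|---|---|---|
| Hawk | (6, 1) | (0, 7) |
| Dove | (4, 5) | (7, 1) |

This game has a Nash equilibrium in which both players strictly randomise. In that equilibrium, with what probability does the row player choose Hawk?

2/5

Let p be the probability that the row player plays Hawk. In a completely mixed equilibrium, the column player must be indifferent between Hawk and Dove.
The column player's expected payoff from Hawk is p + 5(1−p); from Dove it is 7p + (1−p).
Setting these equal: −4p + 5 = 6p + 1, so p = 2/5.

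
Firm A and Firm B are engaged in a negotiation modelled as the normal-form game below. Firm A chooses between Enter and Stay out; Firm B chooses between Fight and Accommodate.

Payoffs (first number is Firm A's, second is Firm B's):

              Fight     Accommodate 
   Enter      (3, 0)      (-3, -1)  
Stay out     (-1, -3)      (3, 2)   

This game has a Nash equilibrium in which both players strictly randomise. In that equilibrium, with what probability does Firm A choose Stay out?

1/6

Let x be the probability that Firm A plays Enter. In a completely mixed equilibrium, Firm B must be indifferent between Fight and Accommodate.
Firm B's expected payoff from Fight is −3(1−x); from Accommodate it is −x + 2(1−x).
Setting these equal: 3x − 3 = −3x + 2, so x = 5/6.
Therefore Firm A plays Stay out with probability 1 − 5/6 = 1/6.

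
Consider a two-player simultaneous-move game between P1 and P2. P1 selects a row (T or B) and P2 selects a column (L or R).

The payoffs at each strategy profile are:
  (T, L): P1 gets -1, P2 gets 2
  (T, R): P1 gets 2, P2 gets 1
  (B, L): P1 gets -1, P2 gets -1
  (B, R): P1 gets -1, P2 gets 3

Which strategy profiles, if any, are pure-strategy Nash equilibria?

(T, L)

(T, L): P1 gets -1 ≥ -1 from B, and P2 gets 2 ≥ 1 from R — Nash equilibrium.
(T, R): P2 prefers L (2 > 1) — not an equilibrium.
(B, L): P2 prefers R (3 > -1) — not an equilibrium.
(B, R): P1 prefers T (2 > -1) — not an equilibrium.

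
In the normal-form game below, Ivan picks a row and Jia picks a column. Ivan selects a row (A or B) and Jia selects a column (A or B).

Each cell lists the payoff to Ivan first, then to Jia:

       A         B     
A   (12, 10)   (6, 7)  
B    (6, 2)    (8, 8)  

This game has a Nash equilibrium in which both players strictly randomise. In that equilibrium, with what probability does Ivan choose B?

1/3

Let r be the probability that Ivan plays A. In a completely mixed equilibrium, Jia must be indifferent between A and B.
Jia's expected payoff from A is 10r + 2(1−r); from B it is 7r + 8(1−r).
Setting these equal: 8r + 2 = −r + 8, so r = 2/3.
Therefore Ivan plays B with probability 1 − 2/3 = 1/3.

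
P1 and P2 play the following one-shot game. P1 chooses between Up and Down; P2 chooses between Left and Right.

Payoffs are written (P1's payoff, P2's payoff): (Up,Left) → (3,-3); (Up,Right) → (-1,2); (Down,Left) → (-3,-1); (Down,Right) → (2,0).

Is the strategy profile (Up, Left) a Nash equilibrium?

No

At (Up, Left), P1 earns 3; switching to Down would give -3, so P1 has no profitable deviation.
P2 earns -3; switching to Right would give 2, so P2 would deviate.
Since at least one player can profitably deviate, this is not a Nash equilibrium.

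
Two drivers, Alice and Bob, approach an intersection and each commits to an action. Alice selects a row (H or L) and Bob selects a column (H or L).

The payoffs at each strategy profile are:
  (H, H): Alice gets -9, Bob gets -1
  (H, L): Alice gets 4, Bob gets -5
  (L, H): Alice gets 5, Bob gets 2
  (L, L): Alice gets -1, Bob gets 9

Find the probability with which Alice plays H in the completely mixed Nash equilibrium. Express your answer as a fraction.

Let r be the probability that Alice plays H. In a completely mixed equilibrium, Bob must be indifferent between H and L.
Bob's expected payoff from H is −r + 2(1−r); from L it is −5r + 9(1−r).
Setting these equal: −3r + 2 = −14r + 9, so r = 7/11.

7/11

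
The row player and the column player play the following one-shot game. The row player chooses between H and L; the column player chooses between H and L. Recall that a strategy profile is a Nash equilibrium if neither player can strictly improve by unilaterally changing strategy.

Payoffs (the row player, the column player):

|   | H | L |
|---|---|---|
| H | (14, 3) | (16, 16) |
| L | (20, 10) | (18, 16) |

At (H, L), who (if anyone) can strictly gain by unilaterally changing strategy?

The row player at (H, L) earns 16; deviating to L yields 18 — a strict improvement.
The column player earns 16; deviating to H yields 3 — not better.
Only the row player has a strictly profitable deviation.

The row player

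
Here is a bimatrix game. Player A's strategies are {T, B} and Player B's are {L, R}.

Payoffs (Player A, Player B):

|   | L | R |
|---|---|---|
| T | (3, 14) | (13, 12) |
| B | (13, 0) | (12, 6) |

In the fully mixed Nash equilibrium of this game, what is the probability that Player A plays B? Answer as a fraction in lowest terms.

Let p be the probability that Player A plays T. In a completely mixed equilibrium, Player B must be indifferent between L and R.
Player B's expected payoff from L is 14p; from R it is 12p + 6(1−p).
Setting these equal: 14p = 6p + 6, so p = 3/4.
Therefore Player A plays B with probability 1 − 3/4 = 1/4.

1/4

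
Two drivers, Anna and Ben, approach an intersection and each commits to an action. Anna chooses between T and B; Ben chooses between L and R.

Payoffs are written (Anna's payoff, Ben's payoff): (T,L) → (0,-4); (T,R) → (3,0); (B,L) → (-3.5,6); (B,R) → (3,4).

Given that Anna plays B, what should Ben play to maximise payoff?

L

Against B, Ben earns 6 from L and 4 from R.
So L is the best response.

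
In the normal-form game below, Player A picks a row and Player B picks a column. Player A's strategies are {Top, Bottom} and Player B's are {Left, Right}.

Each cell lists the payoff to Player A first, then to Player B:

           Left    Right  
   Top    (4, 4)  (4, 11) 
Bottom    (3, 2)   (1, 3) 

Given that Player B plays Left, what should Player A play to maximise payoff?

Top

Against Left, Player A earns 4 from Top and 3 from Bottom.
So Top is the best response.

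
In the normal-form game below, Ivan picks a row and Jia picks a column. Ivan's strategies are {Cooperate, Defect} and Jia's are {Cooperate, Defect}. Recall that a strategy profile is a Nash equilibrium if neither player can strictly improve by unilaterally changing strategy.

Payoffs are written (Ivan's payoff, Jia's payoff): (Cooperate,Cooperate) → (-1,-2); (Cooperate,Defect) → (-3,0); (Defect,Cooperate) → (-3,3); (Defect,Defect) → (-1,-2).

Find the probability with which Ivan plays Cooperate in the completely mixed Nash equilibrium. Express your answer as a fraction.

Let r be the probability that Ivan plays Cooperate. In a completely mixed equilibrium, Jia must be indifferent between Cooperate and Defect.
Jia's expected payoff from Cooperate is −2r + 3(1−r); from Defect it is −2(1−r).
Setting these equal: −5r + 3 = 2r − 2, so r = 5/7.

5/7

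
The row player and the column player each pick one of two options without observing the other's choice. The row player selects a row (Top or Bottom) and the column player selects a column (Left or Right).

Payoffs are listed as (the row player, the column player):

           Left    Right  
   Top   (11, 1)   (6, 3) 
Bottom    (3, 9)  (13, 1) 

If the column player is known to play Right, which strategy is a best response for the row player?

Against Right, the row player earns 6 from Top and 13 from Bottom.
So Bottom is the best response.

Bottom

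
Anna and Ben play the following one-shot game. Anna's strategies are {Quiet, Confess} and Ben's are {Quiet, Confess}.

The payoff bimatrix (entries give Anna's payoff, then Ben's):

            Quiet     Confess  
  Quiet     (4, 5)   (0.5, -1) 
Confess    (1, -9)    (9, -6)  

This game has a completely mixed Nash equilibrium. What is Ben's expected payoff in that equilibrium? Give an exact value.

First find x, the probability Anna plays Quiet, from Ben's indifference between Quiet and Confess: 5x − 9(1−x) = −x − 6(1−x), giving x = 1/3.
Since Ben is indifferent in equilibrium, Ben's expected payoff equals the payoff from either column against (1/3, 2/3). Using Quiet: 5(1/3) − 9(2/3) = -13/3.

-13/3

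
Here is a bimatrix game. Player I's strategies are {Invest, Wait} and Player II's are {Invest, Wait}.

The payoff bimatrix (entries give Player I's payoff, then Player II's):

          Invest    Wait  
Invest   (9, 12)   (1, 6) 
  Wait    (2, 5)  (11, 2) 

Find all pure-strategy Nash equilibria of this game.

(Invest, Invest): Player I gets 9 ≥ 2 from Wait, and Player II gets 12 ≥ 6 from Wait — Nash equilibrium.
(Invest, Wait): Player I prefers Wait (11 > 1); Player II prefers Invest (12 > 6) — not an equilibrium.
(Wait, Invest): Player I prefers Invest (9 > 2) — not an equilibrium.
(Wait, Wait): Player II prefers Invest (5 > 2) — not an equilibrium.

(Invest, Invest)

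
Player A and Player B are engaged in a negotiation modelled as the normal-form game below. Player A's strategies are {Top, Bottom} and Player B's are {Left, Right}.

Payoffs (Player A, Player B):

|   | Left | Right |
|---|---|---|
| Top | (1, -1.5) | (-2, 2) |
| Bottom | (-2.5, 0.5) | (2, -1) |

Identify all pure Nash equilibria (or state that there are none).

none

(Top, Left): Player B prefers Right (2 > -1.5) — not an equilibrium.
(Top, Right): Player A prefers Bottom (2 > -2) — not an equilibrium.
(Bottom, Left): Player A prefers Top (1 > -2.5) — not an equilibrium.
(Bottom, Right): Player B prefers Left (0.5 > -1) — not an equilibrium.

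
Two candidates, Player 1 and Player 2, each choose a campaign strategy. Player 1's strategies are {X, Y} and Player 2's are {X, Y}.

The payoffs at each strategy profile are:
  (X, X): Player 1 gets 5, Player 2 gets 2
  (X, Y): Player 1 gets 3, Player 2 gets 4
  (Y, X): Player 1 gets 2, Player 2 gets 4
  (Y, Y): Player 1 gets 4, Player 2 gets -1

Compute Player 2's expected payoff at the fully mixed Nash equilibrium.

First find p, the probability Player 1 plays X, from Player 2's indifference between X and Y: 2p + 4(1−p) = 4p − (1−p), giving p = 5/7.
Since Player 2 is indifferent in equilibrium, Player 2's expected payoff equals the payoff from either column against (5/7, 2/7). Using X: 2(5/7) + 4(2/7) = 18/7.

18/7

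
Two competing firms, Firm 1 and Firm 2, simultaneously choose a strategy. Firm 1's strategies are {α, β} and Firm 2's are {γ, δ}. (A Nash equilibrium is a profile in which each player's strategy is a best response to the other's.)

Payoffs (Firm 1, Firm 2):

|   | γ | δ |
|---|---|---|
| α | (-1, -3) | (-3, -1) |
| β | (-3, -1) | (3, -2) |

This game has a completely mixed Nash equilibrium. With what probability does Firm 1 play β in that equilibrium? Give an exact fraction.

Let p be the probability that Firm 1 plays α. In a completely mixed equilibrium, Firm 2 must be indifferent between γ and δ.
Firm 2's expected payoff from γ is −3p − (1−p); from δ it is −p − 2(1−p).
Setting these equal: −2p − 1 = p − 2, so p = 1/3.
Therefore Firm 1 plays β with probability 1 − 1/3 = 2/3.

2/3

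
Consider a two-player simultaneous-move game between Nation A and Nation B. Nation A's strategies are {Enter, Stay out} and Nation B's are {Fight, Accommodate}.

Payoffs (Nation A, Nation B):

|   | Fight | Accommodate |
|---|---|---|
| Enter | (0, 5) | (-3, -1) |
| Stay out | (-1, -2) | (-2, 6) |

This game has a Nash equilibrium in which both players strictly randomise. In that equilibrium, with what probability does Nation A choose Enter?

Let x be the probability that Nation A plays Enter. In a completely mixed equilibrium, Nation B must be indifferent between Fight and Accommodate.
Nation B's expected payoff from Fight is 5x − 2(1−x); from Accommodate it is −x + 6(1−x).
Setting these equal: 7x − 2 = −7x + 6, so x = 4/7.

4/7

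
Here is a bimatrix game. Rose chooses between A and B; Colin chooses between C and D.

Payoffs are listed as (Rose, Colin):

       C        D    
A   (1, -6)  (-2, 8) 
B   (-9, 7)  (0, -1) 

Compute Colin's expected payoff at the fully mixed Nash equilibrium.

First find p, the probability Rose plays A, from Colin's indifference between C and D: −6p + 7(1−p) = 8p − (1−p), giving p = 4/11.
Since Colin is indifferent in equilibrium, Colin's expected payoff equals the payoff from either column against (4/11, 7/11). Using C: −6(4/11) + 7(7/11) = 25/11.

25/11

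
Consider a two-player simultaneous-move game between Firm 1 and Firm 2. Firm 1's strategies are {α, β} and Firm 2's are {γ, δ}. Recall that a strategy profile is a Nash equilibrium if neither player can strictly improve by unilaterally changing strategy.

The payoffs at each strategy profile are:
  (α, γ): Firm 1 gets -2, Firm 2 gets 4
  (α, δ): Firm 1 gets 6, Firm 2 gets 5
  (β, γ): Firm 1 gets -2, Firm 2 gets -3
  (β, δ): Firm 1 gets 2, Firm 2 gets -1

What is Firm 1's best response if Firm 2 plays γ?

Against γ, Firm 1 earns -2 from α and -2 from β.
So either strategy is a best response.

either — both α and β are best responses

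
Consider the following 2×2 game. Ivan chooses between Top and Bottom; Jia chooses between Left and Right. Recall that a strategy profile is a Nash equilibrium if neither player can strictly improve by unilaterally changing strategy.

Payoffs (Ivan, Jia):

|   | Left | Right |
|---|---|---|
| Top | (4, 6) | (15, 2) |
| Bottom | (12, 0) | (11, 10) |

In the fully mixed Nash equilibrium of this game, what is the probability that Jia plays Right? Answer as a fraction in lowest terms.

Let c be the probability that Jia plays Left. In a completely mixed equilibrium, Ivan must be indifferent between Top and Bottom.
Ivan's expected payoff from Top is 4c + 15(1−c); from Bottom it is 12c + 11(1−c).
Setting these equal: −11c + 15 = c + 11, so c = 1/3.
Therefore Jia plays Right with probability 1 − 1/3 = 2/3.

2/3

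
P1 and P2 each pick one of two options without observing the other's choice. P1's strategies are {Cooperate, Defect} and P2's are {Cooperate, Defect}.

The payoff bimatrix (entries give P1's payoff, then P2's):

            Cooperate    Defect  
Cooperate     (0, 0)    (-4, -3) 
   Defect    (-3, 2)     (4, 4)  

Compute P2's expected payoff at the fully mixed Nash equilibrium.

First find x, the probability P1 plays Cooperate, from P2's indifference between Cooperate and Defect: 2(1−x) = −3x + 4(1−x), giving x = 2/5.
Since P2 is indifferent in equilibrium, P2's expected payoff equals the payoff from either column against (2/5, 3/5). Using Cooperate: 2(3/5) = 6/5.

6/5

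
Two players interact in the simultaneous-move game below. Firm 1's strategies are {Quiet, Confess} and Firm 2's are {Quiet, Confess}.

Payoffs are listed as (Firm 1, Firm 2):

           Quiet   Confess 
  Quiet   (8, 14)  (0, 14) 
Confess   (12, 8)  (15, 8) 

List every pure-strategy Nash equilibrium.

(Quiet, Quiet): Firm 1 prefers Confess (12 > 8) — not an equilibrium.
(Quiet, Confess): Firm 1 prefers Confess (15 > 0) — not an equilibrium.
(Confess, Quiet): Firm 1 gets 12 ≥ 8 from Quiet, and Firm 2 gets 8 ≥ 8 from Confess — Nash equilibrium.
(Confess, Confess): Firm 1 gets 15 ≥ 0 from Quiet, and Firm 2 gets 8 ≥ 8 from Quiet — Nash equilibrium.

(Confess, Quiet) and (Confess, Confess)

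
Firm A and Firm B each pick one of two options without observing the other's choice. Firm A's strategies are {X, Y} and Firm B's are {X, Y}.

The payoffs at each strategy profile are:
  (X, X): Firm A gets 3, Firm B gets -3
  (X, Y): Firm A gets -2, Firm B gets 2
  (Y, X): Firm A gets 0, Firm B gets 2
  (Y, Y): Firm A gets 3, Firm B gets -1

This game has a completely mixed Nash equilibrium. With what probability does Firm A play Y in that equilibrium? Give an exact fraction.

Let p be the probability that Firm A plays X. In a completely mixed equilibrium, Firm B must be indifferent between X and Y.
Firm B's expected payoff from X is −3p + 2(1−p); from Y it is 2p − (1−p).
Setting these equal: −5p + 2 = 3p − 1, so p = 3/8.
Therefore Firm A plays Y with probability 1 − 3/8 = 5/8.

5/8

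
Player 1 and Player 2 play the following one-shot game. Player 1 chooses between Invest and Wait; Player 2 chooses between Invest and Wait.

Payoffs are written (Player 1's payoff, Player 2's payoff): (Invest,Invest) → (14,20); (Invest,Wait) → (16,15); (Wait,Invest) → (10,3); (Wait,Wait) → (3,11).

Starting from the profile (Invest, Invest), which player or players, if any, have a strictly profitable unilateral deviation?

Neither

Player 1 at (Invest, Invest) earns 14; deviating to Wait yields 10 — not better.
Player 2 earns 20; deviating to Wait yields 15 — not better.
Neither player can strictly improve; the profile is a Nash equilibrium.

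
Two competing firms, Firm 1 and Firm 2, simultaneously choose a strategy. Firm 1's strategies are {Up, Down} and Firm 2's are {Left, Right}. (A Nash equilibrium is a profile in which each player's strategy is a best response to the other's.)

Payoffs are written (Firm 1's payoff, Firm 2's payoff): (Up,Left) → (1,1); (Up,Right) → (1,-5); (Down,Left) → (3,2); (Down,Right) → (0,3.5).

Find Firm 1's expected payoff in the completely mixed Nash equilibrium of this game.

First find q, the probability Firm 2 plays Left, from Firm 1's indifference between Up and Down: q + (1−q) = 3q, giving q = 1/3.
Since Firm 1 is indifferent in equilibrium, Firm 1's expected payoff equals the payoff from either row against (1/3, 2/3). Using Up: (1/3) + (2/3) = 1.

1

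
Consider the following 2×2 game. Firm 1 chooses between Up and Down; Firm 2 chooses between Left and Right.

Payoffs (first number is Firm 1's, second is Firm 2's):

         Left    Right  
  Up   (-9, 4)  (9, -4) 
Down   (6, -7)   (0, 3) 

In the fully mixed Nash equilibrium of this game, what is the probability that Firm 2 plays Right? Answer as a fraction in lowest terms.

Let y be the probability that Firm 2 plays Left. In a completely mixed equilibrium, Firm 1 must be indifferent between Up and Down.
Firm 1's expected payoff from Up is −9y + 9(1−y); from Down it is 6y.
Setting these equal: −18y + 9 = 6y, so y = 3/8.
Therefore Firm 2 plays Right with probability 1 − 3/8 = 5/8.

5/8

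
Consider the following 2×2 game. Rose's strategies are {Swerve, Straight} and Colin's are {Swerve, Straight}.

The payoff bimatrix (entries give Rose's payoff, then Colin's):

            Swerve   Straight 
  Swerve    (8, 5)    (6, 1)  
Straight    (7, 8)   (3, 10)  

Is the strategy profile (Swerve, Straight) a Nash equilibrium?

No

At (Swerve, Straight), Rose earns 6; switching to Straight would give 3, so Rose has no profitable deviation.
Colin earns 1; switching to Swerve would give 5, so Colin would deviate.
Since at least one player can profitably deviate, this is not a Nash equilibrium.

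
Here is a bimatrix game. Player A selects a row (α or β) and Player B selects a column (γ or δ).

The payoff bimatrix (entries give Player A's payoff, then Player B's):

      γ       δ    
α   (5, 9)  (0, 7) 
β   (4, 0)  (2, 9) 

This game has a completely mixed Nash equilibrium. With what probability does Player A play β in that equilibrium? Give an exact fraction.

2/11

Let x be the probability that Player A plays α. In a completely mixed equilibrium, Player B must be indifferent between γ and δ.
Player B's expected payoff from γ is 9x; from δ it is 7x + 9(1−x).
Setting these equal: 9x = −2x + 9, so x = 9/11.
Therefore Player A plays β with probability 1 − 9/11 = 2/11.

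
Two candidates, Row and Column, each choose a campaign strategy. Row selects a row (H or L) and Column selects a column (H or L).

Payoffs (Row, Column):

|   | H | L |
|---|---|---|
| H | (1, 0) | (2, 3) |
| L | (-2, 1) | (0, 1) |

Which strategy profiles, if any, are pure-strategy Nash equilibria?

(H, H): Column prefers L (3 > 0) — not an equilibrium.
(H, L): Row gets 2 ≥ 0 from L, and Column gets 3 ≥ 0 from H — Nash equilibrium.
(L, H): Row prefers H (1 > -2) — not an equilibrium.
(L, L): Row prefers H (2 > 0) — not an equilibrium.

(H, L)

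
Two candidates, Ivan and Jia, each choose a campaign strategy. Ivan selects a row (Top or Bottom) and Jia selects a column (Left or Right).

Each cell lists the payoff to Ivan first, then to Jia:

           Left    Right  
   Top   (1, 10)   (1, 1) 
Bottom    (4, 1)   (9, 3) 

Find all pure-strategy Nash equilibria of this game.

(Top, Left): Ivan prefers Bottom (4 > 1) — not an equilibrium.
(Top, Right): Ivan prefers Bottom (9 > 1); Jia prefers Left (10 > 1) — not an equilibrium.
(Bottom, Left): Jia prefers Right (3 > 1) — not an equilibrium.
(Bottom, Right): Ivan gets 9 ≥ 1 from Top, and Jia gets 3 ≥ 1 from Left — Nash equilibrium.

(Bottom, Right)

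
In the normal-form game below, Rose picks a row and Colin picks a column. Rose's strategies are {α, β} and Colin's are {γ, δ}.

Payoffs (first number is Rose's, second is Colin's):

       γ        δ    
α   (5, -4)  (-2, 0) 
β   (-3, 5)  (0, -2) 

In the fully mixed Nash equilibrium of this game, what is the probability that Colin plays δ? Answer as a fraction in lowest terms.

Let c be the probability that Colin plays γ. In a completely mixed equilibrium, Rose must be indifferent between α and β.
Rose's expected payoff from α is 5c − 2(1−c); from β it is −3c.
Setting these equal: 7c − 2 = −3c, so c = 1/5.
Therefore Colin plays δ with probability 1 − 1/5 = 4/5.

4/5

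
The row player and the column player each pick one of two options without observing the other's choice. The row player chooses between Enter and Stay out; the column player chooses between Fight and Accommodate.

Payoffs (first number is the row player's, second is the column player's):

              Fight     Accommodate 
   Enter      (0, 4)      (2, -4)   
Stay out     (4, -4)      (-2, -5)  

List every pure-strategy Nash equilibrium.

(Stay out, Fight)

(Enter, Fight): the row player prefers Stay out (4 > 0) — not an equilibrium.
(Enter, Accommodate): the column player prefers Fight (4 > -4) — not an equilibrium.
(Stay out, Fight): the row player gets 4 ≥ 0 from Enter, and the column player gets -4 ≥ -5 from Accommodate — Nash equilibrium.
(Stay out, Accommodate): the row player prefers Enter (2 > -2); the column player prefers Fight (-4 > -5) — not an equilibrium.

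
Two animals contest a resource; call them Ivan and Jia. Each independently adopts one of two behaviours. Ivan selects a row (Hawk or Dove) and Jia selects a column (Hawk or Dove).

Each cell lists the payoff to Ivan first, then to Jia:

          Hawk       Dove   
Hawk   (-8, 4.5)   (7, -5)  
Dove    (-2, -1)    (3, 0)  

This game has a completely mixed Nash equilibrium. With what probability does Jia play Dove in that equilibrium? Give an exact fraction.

Let q be the probability that Jia plays Hawk. In a completely mixed equilibrium, Ivan must be indifferent between Hawk and Dove.
Ivan's expected payoff from Hawk is −8q + 7(1−q); from Dove it is −2q + 3(1−q).
Setting these equal: −15q + 7 = −5q + 3, so q = 2/5.
Therefore Jia plays Dove with probability 1 − 2/5 = 3/5.

3/5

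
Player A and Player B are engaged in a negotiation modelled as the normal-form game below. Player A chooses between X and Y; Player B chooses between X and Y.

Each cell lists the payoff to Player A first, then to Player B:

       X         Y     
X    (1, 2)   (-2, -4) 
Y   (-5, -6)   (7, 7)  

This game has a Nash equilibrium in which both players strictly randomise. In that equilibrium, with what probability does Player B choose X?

Let y be the probability that Player B plays X. In a completely mixed equilibrium, Player A must be indifferent between X and Y.
Player A's expected payoff from X is y − 2(1−y); from Y it is −5y + 7(1−y).
Setting these equal: 3y − 2 = −12y + 7, so y = 3/5.

3/5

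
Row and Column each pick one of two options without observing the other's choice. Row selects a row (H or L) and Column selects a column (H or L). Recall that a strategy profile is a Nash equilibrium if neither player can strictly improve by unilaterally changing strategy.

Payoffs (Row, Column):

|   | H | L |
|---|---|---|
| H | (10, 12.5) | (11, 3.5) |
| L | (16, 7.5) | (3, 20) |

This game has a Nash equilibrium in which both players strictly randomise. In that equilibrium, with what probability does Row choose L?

Let p be the probability that Row plays H. In a completely mixed equilibrium, Column must be indifferent between H and L.
Column's expected payoff from H is 12.5p + 7.5(1−p); from L it is 3.5p + 20(1−p).
Setting these equal: 5p + 7.5 = −16.5p + 20, so p = 25/43.
Therefore Row plays L with probability 1 − 25/43 = 18/43.

18/43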